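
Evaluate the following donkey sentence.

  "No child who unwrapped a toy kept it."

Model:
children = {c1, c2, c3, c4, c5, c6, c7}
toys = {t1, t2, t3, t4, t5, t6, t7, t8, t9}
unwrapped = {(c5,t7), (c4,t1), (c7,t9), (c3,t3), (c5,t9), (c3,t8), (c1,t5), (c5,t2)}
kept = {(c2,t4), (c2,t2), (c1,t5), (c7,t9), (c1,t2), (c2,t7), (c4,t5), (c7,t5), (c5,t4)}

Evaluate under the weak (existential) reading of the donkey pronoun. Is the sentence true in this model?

"it" takes "a toy" as antecedent — a donkey pronoun bound across the clause boundary.
Truth condition: for no (c,t) with unwrapped(c,t) does kept(c,t) hold.
Restrictor pairs — does the scope hold? (c1,t5):holds  (c3,t3):fails  (c3,t8):fails  (c4,t1):fails  (c5,t2):fails  (c5,t7):fails  (c5,t9):fails  (c7,t9):holds
Scope holds for 2 pair(s), so the sentence is false.

False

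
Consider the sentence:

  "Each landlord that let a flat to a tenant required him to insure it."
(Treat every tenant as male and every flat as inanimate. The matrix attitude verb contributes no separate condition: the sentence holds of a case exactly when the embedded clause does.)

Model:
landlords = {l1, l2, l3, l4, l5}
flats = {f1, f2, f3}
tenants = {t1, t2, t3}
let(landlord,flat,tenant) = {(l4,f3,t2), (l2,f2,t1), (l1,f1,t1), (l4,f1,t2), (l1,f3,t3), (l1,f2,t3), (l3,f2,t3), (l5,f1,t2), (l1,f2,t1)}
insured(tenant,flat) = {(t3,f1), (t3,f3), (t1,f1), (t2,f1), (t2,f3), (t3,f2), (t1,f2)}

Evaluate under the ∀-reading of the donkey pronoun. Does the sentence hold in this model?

True

"him" takes "a tenant" as antecedent and "it" takes "a flat"; both are donkey pronouns co-varying with the restrictor.
Strong reading: for every (l,f,t) with let(l,f,t), insured(t,f).
Restrictor triples: (l1,f1,t1)→insured(t1,f1) ✓  (l1,f2,t1)→insured(t1,f2) ✓  (l1,f2,t3)→insured(t3,f2) ✓  (l1,f3,t3)→insured(t3,f3) ✓  (l2,f2,t1)→insured(t1,f2) ✓  (l3,f2,t3)→insured(t3,f2) ✓  (l4,f1,t2)→insured(t2,f1) ✓  (l4,f3,t2)→insured(t2,f3) ✓  (l5,f1,t2)→insured(t2,f1) ✓
Every restrictor triple satisfies the scope.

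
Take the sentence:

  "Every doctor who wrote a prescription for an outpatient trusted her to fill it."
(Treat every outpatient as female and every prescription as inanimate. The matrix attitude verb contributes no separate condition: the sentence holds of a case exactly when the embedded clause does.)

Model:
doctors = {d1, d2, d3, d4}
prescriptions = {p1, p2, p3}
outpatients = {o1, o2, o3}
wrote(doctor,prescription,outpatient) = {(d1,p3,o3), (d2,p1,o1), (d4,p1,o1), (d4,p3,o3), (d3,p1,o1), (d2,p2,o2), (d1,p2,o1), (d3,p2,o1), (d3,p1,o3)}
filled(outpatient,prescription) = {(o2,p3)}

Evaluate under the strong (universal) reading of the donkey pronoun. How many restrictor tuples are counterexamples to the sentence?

9

"her" takes "an outpatient" as antecedent and "it" takes "a prescription"; both are donkey pronouns co-varying with the restrictor.
Strong reading: for every (d,p,o) with wrote(d,p,o), filled(o,p).
Restrictor triples: (d1,p2,o1)→filled(o1,p2) ✗  (d1,p3,o3)→filled(o3,p3) ✗  (d2,p1,o1)→filled(o1,p1) ✗  (d2,p2,o2)→filled(o2,p2) ✗  (d3,p1,o1)→filled(o1,p1) ✗  (d3,p1,o3)→filled(o3,p1) ✗  (d3,p2,o1)→filled(o1,p2) ✗  (d4,p1,o1)→filled(o1,p1) ✗  (d4,p3,o3)→filled(o3,p3) ✗
Counterexamples (restrictor triples failing the scope): 9.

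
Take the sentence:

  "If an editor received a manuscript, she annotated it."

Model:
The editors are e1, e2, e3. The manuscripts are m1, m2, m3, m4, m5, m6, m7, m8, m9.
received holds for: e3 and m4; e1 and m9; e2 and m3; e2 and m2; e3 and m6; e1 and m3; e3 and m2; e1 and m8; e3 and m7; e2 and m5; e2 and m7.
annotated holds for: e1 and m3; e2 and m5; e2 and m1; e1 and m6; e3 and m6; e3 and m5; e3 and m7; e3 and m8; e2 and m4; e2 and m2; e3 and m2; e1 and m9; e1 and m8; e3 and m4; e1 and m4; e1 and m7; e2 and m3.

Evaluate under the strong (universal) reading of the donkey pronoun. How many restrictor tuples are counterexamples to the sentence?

1

"it" takes "a manuscript" as antecedent — a donkey pronoun bound across the clause boundary.
Strong reading: for every (e,m) with received(e,m), annotated(e,m).
Restrictor pairs: (e1,m3) ✓  (e1,m8) ✓  (e1,m9) ✓  (e2,m2) ✓  (e2,m3) ✓  (e2,m5) ✓  (e2,m7) ✗  (e3,m2) ✓  (e3,m4) ✓  (e3,m6) ✓  (e3,m7) ✓
Counterexamples (restrictor pairs failing the scope): 1.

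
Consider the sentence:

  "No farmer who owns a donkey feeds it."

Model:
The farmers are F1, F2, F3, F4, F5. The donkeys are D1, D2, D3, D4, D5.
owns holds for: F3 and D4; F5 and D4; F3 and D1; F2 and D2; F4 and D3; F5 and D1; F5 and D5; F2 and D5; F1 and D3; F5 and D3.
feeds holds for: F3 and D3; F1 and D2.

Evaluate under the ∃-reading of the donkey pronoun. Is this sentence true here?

True

"it" takes "a donkey" as antecedent — a donkey pronoun bound across the clause boundary.
Truth condition: for no (f,d) with owns(f,d) does feeds(f,d) hold.
Restrictor pairs — does the scope hold? (F1,D3):fails  (F2,D2):fails  (F2,D5):fails  (F3,D1):fails  (F3,D4):fails  (F4,D3):fails  (F5,D1):fails  (F5,D3):fails  (F5,D4):fails  (F5,D5):fails
Scope holds for no restrictor pair, so the sentence is true.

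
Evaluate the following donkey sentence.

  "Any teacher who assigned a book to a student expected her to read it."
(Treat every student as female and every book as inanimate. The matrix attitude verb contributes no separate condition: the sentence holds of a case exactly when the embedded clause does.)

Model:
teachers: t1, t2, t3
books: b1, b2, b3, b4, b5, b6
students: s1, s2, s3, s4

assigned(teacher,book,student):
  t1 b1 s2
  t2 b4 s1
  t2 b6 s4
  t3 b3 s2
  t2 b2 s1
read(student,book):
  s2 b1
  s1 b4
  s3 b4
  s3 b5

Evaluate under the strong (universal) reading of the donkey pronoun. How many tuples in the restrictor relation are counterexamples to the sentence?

"her" takes "a student" as antecedent and "it" takes "a book"; both are donkey pronouns co-varying with the restrictor.
Strong reading: for every (t,b,s) with assigned(t,b,s), read(s,b).
Restrictor triples: (t1,b1,s2)→read(s2,b1) ✓  (t2,b2,s1)→read(s1,b2) ✗  (t2,b4,s1)→read(s1,b4) ✓  (t2,b6,s4)→read(s4,b6) ✗  (t3,b3,s2)→read(s2,b3) ✗
Counterexamples (restrictor triples failing the scope): 3.

3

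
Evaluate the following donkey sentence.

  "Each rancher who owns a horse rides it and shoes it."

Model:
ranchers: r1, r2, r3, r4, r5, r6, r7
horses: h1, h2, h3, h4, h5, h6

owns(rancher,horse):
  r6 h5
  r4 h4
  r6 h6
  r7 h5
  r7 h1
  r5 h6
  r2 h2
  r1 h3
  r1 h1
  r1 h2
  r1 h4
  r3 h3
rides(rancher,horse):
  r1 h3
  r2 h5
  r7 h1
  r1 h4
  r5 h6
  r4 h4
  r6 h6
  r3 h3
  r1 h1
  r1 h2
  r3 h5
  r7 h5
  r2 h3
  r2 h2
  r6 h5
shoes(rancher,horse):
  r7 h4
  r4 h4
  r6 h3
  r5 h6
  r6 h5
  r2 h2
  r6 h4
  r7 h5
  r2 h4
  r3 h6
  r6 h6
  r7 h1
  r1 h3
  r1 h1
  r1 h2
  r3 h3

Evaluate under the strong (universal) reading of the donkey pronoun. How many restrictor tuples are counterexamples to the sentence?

"it" takes "a horse" as antecedent — a donkey pronoun bound across the clause boundary.
Strong reading: for every (r,h) with owns(r,h), rides(r,h) ∧ shoes(r,h).
Restrictor pairs: (r1,h1) ✓  (r1,h2) ✓  (r1,h3) ✓  (r1,h4) ✗  (r2,h2) ✓  (r3,h3) ✓  (r4,h4) ✓  (r5,h6) ✓  (r6,h5) ✓  (r6,h6) ✓  (r7,h1) ✓  (r7,h5) ✓
Counterexamples (restrictor pairs failing the scope): 1.

1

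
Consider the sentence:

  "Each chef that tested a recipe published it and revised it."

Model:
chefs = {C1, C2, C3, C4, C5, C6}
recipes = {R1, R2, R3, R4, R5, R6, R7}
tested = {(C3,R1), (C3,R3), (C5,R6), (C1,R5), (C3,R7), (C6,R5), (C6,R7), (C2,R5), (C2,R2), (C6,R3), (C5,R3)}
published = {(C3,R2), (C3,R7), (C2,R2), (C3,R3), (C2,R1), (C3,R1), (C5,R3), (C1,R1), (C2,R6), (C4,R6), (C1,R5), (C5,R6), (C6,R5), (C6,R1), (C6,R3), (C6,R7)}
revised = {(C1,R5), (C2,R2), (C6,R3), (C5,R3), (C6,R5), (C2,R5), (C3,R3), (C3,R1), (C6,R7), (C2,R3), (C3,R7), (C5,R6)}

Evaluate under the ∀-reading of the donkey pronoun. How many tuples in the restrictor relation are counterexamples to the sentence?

"it" takes "a recipe" as antecedent — a donkey pronoun bound across the clause boundary.
Strong reading: for every (c,r) with tested(c,r), published(c,r) ∧ revised(c,r).
Restrictor pairs: (C1,R5) ✓  (C2,R2) ✓  (C2,R5) ✗  (C3,R1) ✓  (C3,R3) ✓  (C3,R7) ✓  (C5,R3) ✓  (C5,R6) ✓  (C6,R3) ✓  (C6,R5) ✓  (C6,R7) ✓
Counterexamples (restrictor pairs failing the scope): 1.

1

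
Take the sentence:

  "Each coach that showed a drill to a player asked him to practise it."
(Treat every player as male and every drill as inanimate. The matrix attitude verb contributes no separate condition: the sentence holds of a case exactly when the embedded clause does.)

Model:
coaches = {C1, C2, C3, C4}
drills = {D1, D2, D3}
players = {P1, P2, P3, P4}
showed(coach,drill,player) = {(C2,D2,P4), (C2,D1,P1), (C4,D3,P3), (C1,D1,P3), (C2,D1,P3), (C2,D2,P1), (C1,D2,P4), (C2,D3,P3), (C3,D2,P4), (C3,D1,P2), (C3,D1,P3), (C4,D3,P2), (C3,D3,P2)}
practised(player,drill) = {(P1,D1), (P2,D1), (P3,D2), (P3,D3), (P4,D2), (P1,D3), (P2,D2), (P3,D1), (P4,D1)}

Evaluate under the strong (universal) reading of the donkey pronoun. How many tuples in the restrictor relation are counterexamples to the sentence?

"him" takes "a player" as antecedent and "it" takes "a drill"; both are donkey pronouns co-varying with the restrictor.
Strong reading: for every (c,d,p) with showed(c,d,p), practised(p,d).
Restrictor triples: (C1,D1,P3)→practised(P3,D1) ✓  (C1,D2,P4)→practised(P4,D2) ✓  (C2,D1,P1)→practised(P1,D1) ✓  (C2,D1,P3)→practised(P3,D1) ✓  (C2,D2,P1)→practised(P1,D2) ✗  (C2,D2,P4)→practised(P4,D2) ✓  (C2,D3,P3)→practised(P3,D3) ✓  (C3,D1,P2)→practised(P2,D1) ✓  (C3,D1,P3)→practised(P3,D1) ✓  (C3,D2,P4)→practised(P4,D2) ✓  (C3,D3,P2)→practised(P2,D3) ✗  (C4,D3,P2)→practised(P2,D3) ✗  (C4,D3,P3)→practised(P3,D3) ✓
Counterexamples (restrictor triples failing the scope): 3.

3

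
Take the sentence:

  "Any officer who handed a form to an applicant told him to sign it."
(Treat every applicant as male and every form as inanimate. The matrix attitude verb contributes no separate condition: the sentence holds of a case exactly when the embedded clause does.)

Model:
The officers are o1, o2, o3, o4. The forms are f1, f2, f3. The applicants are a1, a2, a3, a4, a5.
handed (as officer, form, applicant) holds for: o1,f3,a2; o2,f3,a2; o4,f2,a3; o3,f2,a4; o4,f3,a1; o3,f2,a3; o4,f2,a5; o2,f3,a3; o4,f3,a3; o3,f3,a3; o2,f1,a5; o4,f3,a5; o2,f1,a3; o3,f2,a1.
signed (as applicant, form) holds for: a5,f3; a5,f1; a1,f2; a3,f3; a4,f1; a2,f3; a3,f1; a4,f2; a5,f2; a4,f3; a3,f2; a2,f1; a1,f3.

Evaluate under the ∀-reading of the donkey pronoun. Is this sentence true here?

True

"him" takes "an applicant" as antecedent and "it" takes "a form"; both are donkey pronouns co-varying with the restrictor.
Strong reading: for every (o,f,a) with handed(o,f,a), signed(a,f).
Restrictor triples: (o1,f3,a2)→signed(a2,f3) ✓  (o2,f1,a3)→signed(a3,f1) ✓  (o2,f1,a5)→signed(a5,f1) ✓  (o2,f3,a2)→signed(a2,f3) ✓  (o2,f3,a3)→signed(a3,f3) ✓  (o3,f2,a1)→signed(a1,f2) ✓  (o3,f2,a3)→signed(a3,f2) ✓  (o3,f2,a4)→signed(a4,f2) ✓  (o3,f3,a3)→signed(a3,f3) ✓  (o4,f2,a3)→signed(a3,f2) ✓  (o4,f2,a5)→signed(a5,f2) ✓  (o4,f3,a1)→signed(a1,f3) ✓  (o4,f3,a3)→signed(a3,f3) ✓  (o4,f3,a5)→signed(a5,f3) ✓
Every restrictor triple satisfies the scope.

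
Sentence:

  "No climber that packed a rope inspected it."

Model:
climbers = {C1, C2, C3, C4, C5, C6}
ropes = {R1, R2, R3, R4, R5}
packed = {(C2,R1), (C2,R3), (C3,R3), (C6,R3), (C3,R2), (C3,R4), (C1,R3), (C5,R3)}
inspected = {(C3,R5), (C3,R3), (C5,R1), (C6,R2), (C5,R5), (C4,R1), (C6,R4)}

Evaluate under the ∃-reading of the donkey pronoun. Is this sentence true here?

False

"it" takes "a rope" as antecedent — a donkey pronoun bound across the clause boundary.
Truth condition: for no (c,r) with packed(c,r) does inspected(c,r) hold.
Restrictor pairs — does the scope hold? (C1,R3):fails  (C2,R1):fails  (C2,R3):fails  (C3,R2):fails  (C3,R3):holds  (C3,R4):fails  (C5,R3):fails  (C6,R3):fails
Scope holds for 1 pair(s), so the sentence is false.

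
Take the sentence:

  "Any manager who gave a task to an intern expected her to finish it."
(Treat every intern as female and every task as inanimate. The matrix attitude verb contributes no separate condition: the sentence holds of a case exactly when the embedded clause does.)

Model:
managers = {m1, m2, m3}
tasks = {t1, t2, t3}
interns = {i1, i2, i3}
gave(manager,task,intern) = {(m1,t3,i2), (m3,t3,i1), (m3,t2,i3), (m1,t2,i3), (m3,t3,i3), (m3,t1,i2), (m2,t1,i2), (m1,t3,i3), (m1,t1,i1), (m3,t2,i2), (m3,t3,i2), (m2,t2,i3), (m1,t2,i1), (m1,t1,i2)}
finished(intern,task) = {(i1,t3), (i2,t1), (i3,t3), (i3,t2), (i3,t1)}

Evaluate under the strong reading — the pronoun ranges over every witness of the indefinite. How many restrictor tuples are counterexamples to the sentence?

"her" takes "an intern" as antecedent and "it" takes "a task"; both are donkey pronouns co-varying with the restrictor.
Strong reading: for every (m,t,i) with gave(m,t,i), finished(i,t).
Restrictor triples: (m1,t1,i1)→finished(i1,t1) ✗  (m1,t1,i2)→finished(i2,t1) ✓  (m1,t2,i1)→finished(i1,t2) ✗  (m1,t2,i3)→finished(i3,t2) ✓  (m1,t3,i2)→finished(i2,t3) ✗  (m1,t3,i3)→finished(i3,t3) ✓  (m2,t1,i2)→finished(i2,t1) ✓  (m2,t2,i3)→finished(i3,t2) ✓  (m3,t1,i2)→finished(i2,t1) ✓  (m3,t2,i2)→finished(i2,t2) ✗  (m3,t2,i3)→finished(i3,t2) ✓  (m3,t3,i1)→finished(i1,t3) ✓  (m3,t3,i2)→finished(i2,t3) ✗  (m3,t3,i3)→finished(i3,t3) ✓
Counterexamples (restrictor triples failing the scope): 5.

5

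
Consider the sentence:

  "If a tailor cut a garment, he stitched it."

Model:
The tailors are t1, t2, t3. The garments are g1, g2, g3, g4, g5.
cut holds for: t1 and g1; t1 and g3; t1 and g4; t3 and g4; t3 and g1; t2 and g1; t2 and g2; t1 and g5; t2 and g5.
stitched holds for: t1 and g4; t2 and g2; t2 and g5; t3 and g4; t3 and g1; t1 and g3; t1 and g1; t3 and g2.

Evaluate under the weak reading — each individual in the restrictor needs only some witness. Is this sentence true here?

True

"it" takes "a garment" as antecedent — a donkey pronoun bound across the clause boundary.
Weak reading: every tailor t with some cut-garment has at least one cut-garment g such that stitched(t,g).
Per tailor: t1:✓  t2:✓  t3:✓
Every tailor in the restrictor has a witness.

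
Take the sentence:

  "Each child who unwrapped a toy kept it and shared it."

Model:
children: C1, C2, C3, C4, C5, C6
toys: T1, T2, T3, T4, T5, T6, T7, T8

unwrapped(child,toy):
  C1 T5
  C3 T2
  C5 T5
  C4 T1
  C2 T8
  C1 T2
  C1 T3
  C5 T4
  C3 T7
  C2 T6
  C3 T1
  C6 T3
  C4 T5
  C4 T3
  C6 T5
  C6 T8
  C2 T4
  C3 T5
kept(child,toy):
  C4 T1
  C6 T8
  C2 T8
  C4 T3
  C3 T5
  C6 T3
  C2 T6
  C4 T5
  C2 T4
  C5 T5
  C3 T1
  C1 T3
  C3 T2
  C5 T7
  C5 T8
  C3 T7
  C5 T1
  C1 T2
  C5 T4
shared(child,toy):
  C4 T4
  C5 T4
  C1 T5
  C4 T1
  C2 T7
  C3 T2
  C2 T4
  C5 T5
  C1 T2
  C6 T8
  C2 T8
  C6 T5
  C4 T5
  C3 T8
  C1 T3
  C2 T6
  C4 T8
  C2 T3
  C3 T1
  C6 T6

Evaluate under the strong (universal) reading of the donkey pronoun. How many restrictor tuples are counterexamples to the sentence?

6

"it" takes "a toy" as antecedent — a donkey pronoun bound across the clause boundary.
Strong reading: for every (c,t) with unwrapped(c,t), kept(c,t) ∧ shared(c,t).
Restrictor pairs: (C1,T2) ✓  (C1,T3) ✓  (C1,T5) ✗  (C2,T4) ✓  (C2,T6) ✓  (C2,T8) ✓  (C3,T1) ✓  (C3,T2) ✓  (C3,T5) ✗  (C3,T7) ✗  (C4,T1) ✓  (C4,T3) ✗  (C4,T5) ✓  (C5,T4) ✓  (C5,T5) ✓  (C6,T3) ✗  (C6,T5) ✗  (C6,T8) ✓
Counterexamples (restrictor pairs failing the scope): 6.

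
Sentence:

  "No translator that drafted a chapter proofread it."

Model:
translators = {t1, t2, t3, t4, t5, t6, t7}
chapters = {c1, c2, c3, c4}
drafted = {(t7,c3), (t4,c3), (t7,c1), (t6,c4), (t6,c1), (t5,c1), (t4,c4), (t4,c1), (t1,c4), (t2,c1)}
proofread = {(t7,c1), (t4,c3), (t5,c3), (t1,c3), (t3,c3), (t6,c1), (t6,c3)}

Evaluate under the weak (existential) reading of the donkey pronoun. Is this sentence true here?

False

"it" takes "a chapter" as antecedent — a donkey pronoun bound across the clause boundary.
Truth condition: for no (t,c) with drafted(t,c) does proofread(t,c) hold.
Restrictor pairs — does the scope hold? (t1,c4):fails  (t2,c1):fails  (t4,c1):fails  (t4,c3):holds  (t4,c4):fails  (t5,c1):fails  (t6,c1):holds  (t6,c4):fails  (t7,c1):holds  (t7,c3):fails
Scope holds for 3 pair(s), so the sentence is false.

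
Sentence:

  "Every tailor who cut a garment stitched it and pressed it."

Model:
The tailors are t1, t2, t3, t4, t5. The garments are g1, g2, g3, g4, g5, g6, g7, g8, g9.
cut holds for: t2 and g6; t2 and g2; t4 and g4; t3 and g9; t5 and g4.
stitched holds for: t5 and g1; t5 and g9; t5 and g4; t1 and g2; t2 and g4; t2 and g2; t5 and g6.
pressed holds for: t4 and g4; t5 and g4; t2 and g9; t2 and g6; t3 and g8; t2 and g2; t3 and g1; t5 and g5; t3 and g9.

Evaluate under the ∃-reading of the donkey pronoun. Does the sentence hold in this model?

False

"it" takes "a garment" as antecedent — a donkey pronoun bound across the clause boundary.
Weak reading: every tailor t with some cut-garment has at least one cut-garment g such that stitched(t,g) ∧ pressed(t,g).
Per tailor: t2:✓  t3:✗  t4:✗  t5:✓
t3 has no witness among its cut-garments.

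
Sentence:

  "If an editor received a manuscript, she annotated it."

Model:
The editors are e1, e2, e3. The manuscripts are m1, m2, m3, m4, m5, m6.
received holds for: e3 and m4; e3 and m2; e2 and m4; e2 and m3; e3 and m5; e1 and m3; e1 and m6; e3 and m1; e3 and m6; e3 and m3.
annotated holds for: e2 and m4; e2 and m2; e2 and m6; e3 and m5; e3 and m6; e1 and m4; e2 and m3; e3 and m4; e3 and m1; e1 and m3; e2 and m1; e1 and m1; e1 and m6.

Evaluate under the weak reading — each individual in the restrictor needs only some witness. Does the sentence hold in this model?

True

"it" takes "a manuscript" as antecedent — a donkey pronoun bound across the clause boundary.
Weak reading: every editor e with some received-manuscript has at least one received-manuscript m such that annotated(e,m).
Per editor: e1:✓  e2:✓  e3:✓
Every editor in the restrictor has a witness.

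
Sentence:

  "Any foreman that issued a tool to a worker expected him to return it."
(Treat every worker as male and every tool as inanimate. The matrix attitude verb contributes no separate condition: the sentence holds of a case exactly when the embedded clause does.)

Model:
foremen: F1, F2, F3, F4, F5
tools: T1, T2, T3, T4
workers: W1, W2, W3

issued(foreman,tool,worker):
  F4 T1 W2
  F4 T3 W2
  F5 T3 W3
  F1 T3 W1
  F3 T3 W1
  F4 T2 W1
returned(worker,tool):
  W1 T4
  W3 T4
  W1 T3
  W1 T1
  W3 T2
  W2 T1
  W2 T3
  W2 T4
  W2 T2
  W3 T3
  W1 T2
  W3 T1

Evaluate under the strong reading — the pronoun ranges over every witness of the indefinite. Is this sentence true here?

True

"him" takes "a worker" as antecedent and "it" takes "a tool"; both are donkey pronouns co-varying with the restrictor.
Strong reading: for every (f,t,w) with issued(f,t,w), returned(w,t).
Restrictor triples: (F1,T3,W1)→returned(W1,T3) ✓  (F3,T3,W1)→returned(W1,T3) ✓  (F4,T1,W2)→returned(W2,T1) ✓  (F4,T2,W1)→returned(W1,T2) ✓  (F4,T3,W2)→returned(W2,T3) ✓  (F5,T3,W3)→returned(W3,T3) ✓
Every restrictor triple satisfies the scope.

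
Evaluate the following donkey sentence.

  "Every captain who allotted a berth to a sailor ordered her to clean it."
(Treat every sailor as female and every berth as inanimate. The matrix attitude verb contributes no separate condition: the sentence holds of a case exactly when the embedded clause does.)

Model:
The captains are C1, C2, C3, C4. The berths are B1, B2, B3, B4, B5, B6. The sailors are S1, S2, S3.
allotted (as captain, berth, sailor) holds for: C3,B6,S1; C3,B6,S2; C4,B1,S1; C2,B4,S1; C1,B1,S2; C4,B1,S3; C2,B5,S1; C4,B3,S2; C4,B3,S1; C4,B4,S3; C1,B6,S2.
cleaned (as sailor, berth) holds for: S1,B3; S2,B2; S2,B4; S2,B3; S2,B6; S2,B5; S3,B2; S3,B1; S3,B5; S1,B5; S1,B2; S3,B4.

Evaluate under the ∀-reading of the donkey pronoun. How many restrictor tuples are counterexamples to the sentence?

4

"her" takes "a sailor" as antecedent and "it" takes "a berth"; both are donkey pronouns co-varying with the restrictor.
Strong reading: for every (c,b,s) with allotted(c,b,s), cleaned(s,b).
Restrictor triples: (C1,B1,S2)→cleaned(S2,B1) ✗  (C1,B6,S2)→cleaned(S2,B6) ✓  (C2,B4,S1)→cleaned(S1,B4) ✗  (C2,B5,S1)→cleaned(S1,B5) ✓  (C3,B6,S1)→cleaned(S1,B6) ✗  (C3,B6,S2)→cleaned(S2,B6) ✓  (C4,B1,S1)→cleaned(S1,B1) ✗  (C4,B1,S3)→cleaned(S3,B1) ✓  (C4,B3,S1)→cleaned(S1,B3) ✓  (C4,B3,S2)→cleaned(S2,B3) ✓  (C4,B4,S3)→cleaned(S3,B4) ✓
Counterexamples (restrictor triples failing the scope): 4.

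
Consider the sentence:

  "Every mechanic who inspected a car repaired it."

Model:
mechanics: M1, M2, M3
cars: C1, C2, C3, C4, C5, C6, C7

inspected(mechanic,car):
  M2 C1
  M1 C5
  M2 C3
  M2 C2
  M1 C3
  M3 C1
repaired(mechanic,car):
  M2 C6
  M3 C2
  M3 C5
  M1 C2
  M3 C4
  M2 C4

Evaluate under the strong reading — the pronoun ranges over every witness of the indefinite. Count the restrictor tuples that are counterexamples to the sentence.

"it" takes "a car" as antecedent — a donkey pronoun bound across the clause boundary.
Strong reading: for every (m,c) with inspected(m,c), repaired(m,c).
Restrictor pairs: (M1,C3) ✗  (M1,C5) ✗  (M2,C1) ✗  (M2,C2) ✗  (M2,C3) ✗  (M3,C1) ✗
Counterexamples (restrictor pairs failing the scope): 6.

6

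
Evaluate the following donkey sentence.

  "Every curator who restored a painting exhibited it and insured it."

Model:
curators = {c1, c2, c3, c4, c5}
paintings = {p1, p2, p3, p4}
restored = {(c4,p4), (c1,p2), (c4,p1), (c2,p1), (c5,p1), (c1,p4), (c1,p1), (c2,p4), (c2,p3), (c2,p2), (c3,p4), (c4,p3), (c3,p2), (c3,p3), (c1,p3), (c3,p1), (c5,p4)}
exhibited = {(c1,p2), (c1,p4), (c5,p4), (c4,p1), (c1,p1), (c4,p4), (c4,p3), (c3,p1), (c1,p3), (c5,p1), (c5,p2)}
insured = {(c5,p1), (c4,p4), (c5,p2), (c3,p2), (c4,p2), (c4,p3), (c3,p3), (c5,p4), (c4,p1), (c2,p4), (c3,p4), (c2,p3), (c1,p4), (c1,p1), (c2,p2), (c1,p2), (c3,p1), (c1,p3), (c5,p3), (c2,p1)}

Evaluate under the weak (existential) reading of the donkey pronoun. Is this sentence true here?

False

"it" takes "a painting" as antecedent — a donkey pronoun bound across the clause boundary.
Weak reading: every curator c with some restored-painting has at least one restored-painting p such that exhibited(c,p) ∧ insured(c,p).
Per curator: c1:✓  c2:✗  c3:✓  c4:✓  c5:✓
c2 has no witness among its restored-paintings.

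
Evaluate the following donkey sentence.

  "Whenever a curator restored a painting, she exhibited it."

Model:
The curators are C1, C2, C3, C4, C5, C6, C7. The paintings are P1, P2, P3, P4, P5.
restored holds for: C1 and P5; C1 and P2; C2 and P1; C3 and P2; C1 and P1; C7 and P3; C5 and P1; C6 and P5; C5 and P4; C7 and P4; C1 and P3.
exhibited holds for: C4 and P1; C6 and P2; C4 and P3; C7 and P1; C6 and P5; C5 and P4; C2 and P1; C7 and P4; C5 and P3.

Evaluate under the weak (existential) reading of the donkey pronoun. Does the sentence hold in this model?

"it" takes "a painting" as antecedent — a donkey pronoun bound across the clause boundary.
Weak reading: every curator c with some restored-painting has at least one restored-painting p such that exhibited(c,p).
Per curator: C1:✗  C2:✓  C3:✗  C5:✓  C6:✓  C7:✓
C1 has no witness among its restored-paintings.

False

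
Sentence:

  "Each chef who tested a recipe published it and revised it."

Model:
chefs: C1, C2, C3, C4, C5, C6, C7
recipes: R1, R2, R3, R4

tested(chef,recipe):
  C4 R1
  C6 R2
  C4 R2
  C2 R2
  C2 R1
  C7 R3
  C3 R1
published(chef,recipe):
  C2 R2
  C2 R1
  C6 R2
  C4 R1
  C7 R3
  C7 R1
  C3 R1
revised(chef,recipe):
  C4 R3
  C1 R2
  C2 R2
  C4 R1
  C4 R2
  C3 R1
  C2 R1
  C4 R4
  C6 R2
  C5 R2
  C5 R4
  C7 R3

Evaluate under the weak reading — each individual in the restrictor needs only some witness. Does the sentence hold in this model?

True

"it" takes "a recipe" as antecedent — a donkey pronoun bound across the clause boundary.
Weak reading: every chef c with some tested-recipe has at least one tested-recipe r such that published(c,r) ∧ revised(c,r).
Per chef: C2:✓  C3:✓  C4:✓  C6:✓  C7:✓
Every chef in the restrictor has a witness.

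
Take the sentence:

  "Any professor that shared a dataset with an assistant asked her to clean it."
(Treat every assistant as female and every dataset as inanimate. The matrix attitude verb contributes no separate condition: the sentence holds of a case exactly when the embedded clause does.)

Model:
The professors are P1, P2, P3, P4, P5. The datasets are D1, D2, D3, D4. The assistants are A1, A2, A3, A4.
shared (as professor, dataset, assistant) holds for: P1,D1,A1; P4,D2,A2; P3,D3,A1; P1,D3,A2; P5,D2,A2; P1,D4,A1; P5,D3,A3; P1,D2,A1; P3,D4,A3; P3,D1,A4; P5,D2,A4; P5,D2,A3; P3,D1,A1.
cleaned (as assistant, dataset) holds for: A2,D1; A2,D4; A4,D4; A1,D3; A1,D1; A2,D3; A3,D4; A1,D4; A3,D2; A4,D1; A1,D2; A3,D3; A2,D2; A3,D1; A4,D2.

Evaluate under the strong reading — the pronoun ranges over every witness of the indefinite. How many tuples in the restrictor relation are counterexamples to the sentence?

0

"her" takes "an assistant" as antecedent and "it" takes "a dataset"; both are donkey pronouns co-varying with the restrictor.
Strong reading: for every (p,d,a) with shared(p,d,a), cleaned(a,d).
Restrictor triples: (P1,D1,A1)→cleaned(A1,D1) ✓  (P1,D2,A1)→cleaned(A1,D2) ✓  (P1,D3,A2)→cleaned(A2,D3) ✓  (P1,D4,A1)→cleaned(A1,D4) ✓  (P3,D1,A1)→cleaned(A1,D1) ✓  (P3,D1,A4)→cleaned(A4,D1) ✓  (P3,D3,A1)→cleaned(A1,D3) ✓  (P3,D4,A3)→cleaned(A3,D4) ✓  (P4,D2,A2)→cleaned(A2,D2) ✓  (P5,D2,A2)→cleaned(A2,D2) ✓  (P5,D2,A3)→cleaned(A3,D2) ✓  (P5,D2,A4)→cleaned(A4,D2) ✓  (P5,D3,A3)→cleaned(A3,D3) ✓
Counterexamples (restrictor triples failing the scope): 0.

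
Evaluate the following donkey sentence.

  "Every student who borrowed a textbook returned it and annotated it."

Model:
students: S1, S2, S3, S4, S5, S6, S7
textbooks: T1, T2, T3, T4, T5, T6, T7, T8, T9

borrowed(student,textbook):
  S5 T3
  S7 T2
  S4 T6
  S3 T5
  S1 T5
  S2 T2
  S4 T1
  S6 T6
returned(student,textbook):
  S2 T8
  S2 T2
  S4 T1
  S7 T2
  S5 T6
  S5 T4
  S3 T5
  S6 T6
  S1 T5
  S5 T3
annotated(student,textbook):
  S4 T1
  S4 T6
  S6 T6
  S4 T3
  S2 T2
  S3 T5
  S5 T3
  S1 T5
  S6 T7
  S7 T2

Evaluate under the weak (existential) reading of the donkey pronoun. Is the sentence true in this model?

"it" takes "a textbook" as antecedent — a donkey pronoun bound across the clause boundary.
Weak reading: every student s with some borrowed-textbook has at least one borrowed-textbook t such that returned(s,t) ∧ annotated(s,t).
Per student: S1:✓  S2:✓  S3:✓  S4:✓  S5:✓  S6:✓  S7:✓
Every student in the restrictor has a witness.

True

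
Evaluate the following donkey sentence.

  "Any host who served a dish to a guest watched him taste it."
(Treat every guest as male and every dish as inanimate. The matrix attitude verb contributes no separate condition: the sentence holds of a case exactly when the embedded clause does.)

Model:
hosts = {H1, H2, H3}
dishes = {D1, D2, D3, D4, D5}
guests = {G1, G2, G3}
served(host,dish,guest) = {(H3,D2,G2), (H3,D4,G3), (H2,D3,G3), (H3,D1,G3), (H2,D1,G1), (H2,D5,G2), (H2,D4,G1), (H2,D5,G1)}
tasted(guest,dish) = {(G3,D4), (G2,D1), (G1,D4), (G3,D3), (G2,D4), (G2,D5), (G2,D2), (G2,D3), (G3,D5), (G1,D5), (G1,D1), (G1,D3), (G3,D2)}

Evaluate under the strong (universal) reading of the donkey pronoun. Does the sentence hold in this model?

"him" takes "a guest" as antecedent and "it" takes "a dish"; both are donkey pronouns co-varying with the restrictor.
Strong reading: for every (h,d,g) with served(h,d,g), tasted(g,d).
Restrictor triples: (H2,D1,G1)→tasted(G1,D1) ✓  (H2,D3,G3)→tasted(G3,D3) ✓  (H2,D4,G1)→tasted(G1,D4) ✓  (H2,D5,G1)→tasted(G1,D5) ✓  (H2,D5,G2)→tasted(G2,D5) ✓  (H3,D1,G3)→tasted(G3,D1) ✗  (H3,D2,G2)→tasted(G2,D2) ✓  (H3,D4,G3)→tasted(G3,D4) ✓
Counterexample: (H3,D1,G3) — tasted(G3,D1) does not hold.

False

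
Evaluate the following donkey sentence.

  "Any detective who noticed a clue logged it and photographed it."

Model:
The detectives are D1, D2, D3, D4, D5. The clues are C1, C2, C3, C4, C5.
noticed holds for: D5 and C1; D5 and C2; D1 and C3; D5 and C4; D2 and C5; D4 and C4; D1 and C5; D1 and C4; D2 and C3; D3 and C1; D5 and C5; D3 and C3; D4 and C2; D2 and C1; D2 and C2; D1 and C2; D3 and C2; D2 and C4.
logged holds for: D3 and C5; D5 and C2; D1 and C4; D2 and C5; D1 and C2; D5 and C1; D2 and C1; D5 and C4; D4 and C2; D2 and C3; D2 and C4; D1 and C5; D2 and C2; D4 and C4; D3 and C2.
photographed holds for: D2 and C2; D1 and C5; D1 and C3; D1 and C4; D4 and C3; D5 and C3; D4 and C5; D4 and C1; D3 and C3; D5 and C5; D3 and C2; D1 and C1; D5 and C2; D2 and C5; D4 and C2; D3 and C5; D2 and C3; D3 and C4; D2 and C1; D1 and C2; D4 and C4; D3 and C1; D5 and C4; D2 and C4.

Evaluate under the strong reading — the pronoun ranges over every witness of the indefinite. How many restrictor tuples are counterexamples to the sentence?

5

"it" takes "a clue" as antecedent — a donkey pronoun bound across the clause boundary.
Strong reading: for every (d,c) with noticed(d,c), logged(d,c) ∧ photographed(d,c).
Restrictor pairs: (D1,C2) ✓  (D1,C3) ✗  (D1,C4) ✓  (D1,C5) ✓  (D2,C1) ✓  (D2,C2) ✓  (D2,C3) ✓  (D2,C4) ✓  (D2,C5) ✓  (D3,C1) ✗  (D3,C2) ✓  (D3,C3) ✗  (D4,C2) ✓  (D4,C4) ✓  (D5,C1) ✗  (D5,C2) ✓  (D5,C4) ✓  (D5,C5) ✗
Counterexamples (restrictor pairs failing the scope): 5.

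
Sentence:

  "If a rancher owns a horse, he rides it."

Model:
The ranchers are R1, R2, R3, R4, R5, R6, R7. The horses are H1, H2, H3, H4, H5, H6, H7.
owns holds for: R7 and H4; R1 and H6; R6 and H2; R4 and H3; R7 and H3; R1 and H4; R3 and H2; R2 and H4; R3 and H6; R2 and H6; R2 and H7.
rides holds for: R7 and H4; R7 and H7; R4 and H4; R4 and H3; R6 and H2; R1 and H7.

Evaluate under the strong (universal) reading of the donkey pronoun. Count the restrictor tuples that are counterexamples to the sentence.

"it" takes "a horse" as antecedent — a donkey pronoun bound across the clause boundary.
Strong reading: for every (r,h) with owns(r,h), rides(r,h).
Restrictor pairs: (R1,H4) ✗  (R1,H6) ✗  (R2,H4) ✗  (R2,H6) ✗  (R2,H7) ✗  (R3,H2) ✗  (R3,H6) ✗  (R4,H3) ✓  (R6,H2) ✓  (R7,H3) ✗  (R7,H4) ✓
Counterexamples (restrictor pairs failing the scope): 8.

8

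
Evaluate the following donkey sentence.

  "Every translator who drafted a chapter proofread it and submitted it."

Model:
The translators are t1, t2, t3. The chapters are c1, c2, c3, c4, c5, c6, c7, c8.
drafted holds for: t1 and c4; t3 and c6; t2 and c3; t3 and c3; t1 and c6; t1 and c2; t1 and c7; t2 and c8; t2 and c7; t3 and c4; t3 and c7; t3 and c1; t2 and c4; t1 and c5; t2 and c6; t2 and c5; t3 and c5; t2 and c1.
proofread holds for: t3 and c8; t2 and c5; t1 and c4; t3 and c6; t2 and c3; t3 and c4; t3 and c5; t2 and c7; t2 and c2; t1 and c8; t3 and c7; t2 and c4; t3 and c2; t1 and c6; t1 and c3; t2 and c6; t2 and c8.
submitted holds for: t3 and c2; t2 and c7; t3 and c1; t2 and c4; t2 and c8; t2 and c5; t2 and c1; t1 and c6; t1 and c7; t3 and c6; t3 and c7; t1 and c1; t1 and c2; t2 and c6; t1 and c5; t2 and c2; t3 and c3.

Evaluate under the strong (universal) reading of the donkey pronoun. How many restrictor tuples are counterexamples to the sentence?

10

"it" takes "a chapter" as antecedent — a donkey pronoun bound across the clause boundary.
Strong reading: for every (t,c) with drafted(t,c), proofread(t,c) ∧ submitted(t,c).
Restrictor pairs: (t1,c2) ✗  (t1,c4) ✗  (t1,c5) ✗  (t1,c6) ✓  (t1,c7) ✗  (t2,c1) ✗  (t2,c3) ✗  (t2,c4) ✓  (t2,c5) ✓  (t2,c6) ✓  (t2,c7) ✓  (t2,c8) ✓  (t3,c1) ✗  (t3,c3) ✗  (t3,c4) ✗  (t3,c5) ✗  (t3,c6) ✓  (t3,c7) ✓
Counterexamples (restrictor pairs failing the scope): 10.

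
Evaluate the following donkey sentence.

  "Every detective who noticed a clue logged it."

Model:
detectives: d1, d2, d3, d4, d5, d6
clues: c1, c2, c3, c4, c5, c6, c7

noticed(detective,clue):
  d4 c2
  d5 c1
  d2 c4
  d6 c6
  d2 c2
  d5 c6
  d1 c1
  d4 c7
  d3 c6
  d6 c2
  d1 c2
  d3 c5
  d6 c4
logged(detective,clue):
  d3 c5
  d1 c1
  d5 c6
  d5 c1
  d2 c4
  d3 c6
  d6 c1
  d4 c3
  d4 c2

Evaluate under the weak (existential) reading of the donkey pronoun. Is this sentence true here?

"it" takes "a clue" as antecedent — a donkey pronoun bound across the clause boundary.
Weak reading: every detective d with some noticed-clue has at least one noticed-clue c such that logged(d,c).
Per detective: d1:✓  d2:✓  d3:✓  d4:✓  d5:✓  d6:✗
d6 has no witness among its noticed-clues.

False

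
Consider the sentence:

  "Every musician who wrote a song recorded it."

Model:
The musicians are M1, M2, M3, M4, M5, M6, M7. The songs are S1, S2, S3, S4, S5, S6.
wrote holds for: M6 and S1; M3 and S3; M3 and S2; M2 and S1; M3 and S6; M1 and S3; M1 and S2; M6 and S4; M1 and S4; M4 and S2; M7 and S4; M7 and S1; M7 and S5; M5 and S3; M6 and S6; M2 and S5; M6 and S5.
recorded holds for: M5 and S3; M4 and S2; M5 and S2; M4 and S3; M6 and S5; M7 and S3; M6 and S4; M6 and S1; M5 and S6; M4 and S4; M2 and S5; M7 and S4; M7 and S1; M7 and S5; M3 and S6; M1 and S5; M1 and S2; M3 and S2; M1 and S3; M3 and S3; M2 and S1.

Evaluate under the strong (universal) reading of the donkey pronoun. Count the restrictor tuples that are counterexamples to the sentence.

2

"it" takes "a song" as antecedent — a donkey pronoun bound across the clause boundary.
Strong reading: for every (m,s) with wrote(m,s), recorded(m,s).
Restrictor pairs: (M1,S2) ✓  (M1,S3) ✓  (M1,S4) ✗  (M2,S1) ✓  (M2,S5) ✓  (M3,S2) ✓  (M3,S3) ✓  (M3,S6) ✓  (M4,S2) ✓  (M5,S3) ✓  (M6,S1) ✓  (M6,S4) ✓  (M6,S5) ✓  (M6,S6) ✗  (M7,S1) ✓  (M7,S4) ✓  (M7,S5) ✓
Counterexamples (restrictor pairs failing the scope): 2.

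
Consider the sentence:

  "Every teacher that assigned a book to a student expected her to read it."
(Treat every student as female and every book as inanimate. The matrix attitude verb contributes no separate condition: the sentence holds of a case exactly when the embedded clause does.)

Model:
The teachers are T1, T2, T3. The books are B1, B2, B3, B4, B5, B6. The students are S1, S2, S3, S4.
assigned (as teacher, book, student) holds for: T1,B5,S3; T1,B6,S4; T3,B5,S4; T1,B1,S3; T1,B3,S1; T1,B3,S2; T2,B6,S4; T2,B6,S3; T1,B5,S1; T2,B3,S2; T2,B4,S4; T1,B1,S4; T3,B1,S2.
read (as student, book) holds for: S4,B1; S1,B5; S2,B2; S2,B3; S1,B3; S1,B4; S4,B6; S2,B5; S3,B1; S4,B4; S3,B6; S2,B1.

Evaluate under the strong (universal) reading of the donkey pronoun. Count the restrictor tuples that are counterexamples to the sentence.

2

"her" takes "a student" as antecedent and "it" takes "a book"; both are donkey pronouns co-varying with the restrictor.
Strong reading: for every (t,b,s) with assigned(t,b,s), read(s,b).
Restrictor triples: (T1,B1,S3)→read(S3,B1) ✓  (T1,B1,S4)→read(S4,B1) ✓  (T1,B3,S1)→read(S1,B3) ✓  (T1,B3,S2)→read(S2,B3) ✓  (T1,B5,S1)→read(S1,B5) ✓  (T1,B5,S3)→read(S3,B5) ✗  (T1,B6,S4)→read(S4,B6) ✓  (T2,B3,S2)→read(S2,B3) ✓  (T2,B4,S4)→read(S4,B4) ✓  (T2,B6,S3)→read(S3,B6) ✓  (T2,B6,S4)→read(S4,B6) ✓  (T3,B1,S2)→read(S2,B1) ✓  (T3,B5,S4)→read(S4,B5) ✗
Counterexamples (restrictor triples failing the scope): 2.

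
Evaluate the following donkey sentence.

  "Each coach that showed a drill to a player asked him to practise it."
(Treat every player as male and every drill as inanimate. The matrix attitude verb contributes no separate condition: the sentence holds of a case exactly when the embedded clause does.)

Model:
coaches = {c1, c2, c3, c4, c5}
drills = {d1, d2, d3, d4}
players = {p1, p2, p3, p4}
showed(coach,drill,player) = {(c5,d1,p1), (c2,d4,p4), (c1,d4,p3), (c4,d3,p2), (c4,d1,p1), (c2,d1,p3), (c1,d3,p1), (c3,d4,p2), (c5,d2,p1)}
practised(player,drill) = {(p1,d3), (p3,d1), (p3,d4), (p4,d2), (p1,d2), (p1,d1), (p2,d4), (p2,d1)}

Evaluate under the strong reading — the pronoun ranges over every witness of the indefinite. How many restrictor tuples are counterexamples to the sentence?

2

"him" takes "a player" as antecedent and "it" takes "a drill"; both are donkey pronouns co-varying with the restrictor.
Strong reading: for every (c,d,p) with showed(c,d,p), practised(p,d).
Restrictor triples: (c1,d3,p1)→practised(p1,d3) ✓  (c1,d4,p3)→practised(p3,d4) ✓  (c2,d1,p3)→practised(p3,d1) ✓  (c2,d4,p4)→practised(p4,d4) ✗  (c3,d4,p2)→practised(p2,d4) ✓  (c4,d1,p1)→practised(p1,d1) ✓  (c4,d3,p2)→practised(p2,d3) ✗  (c5,d1,p1)→practised(p1,d1) ✓  (c5,d2,p1)→practised(p1,d2) ✓
Counterexamples (restrictor triples failing the scope): 2.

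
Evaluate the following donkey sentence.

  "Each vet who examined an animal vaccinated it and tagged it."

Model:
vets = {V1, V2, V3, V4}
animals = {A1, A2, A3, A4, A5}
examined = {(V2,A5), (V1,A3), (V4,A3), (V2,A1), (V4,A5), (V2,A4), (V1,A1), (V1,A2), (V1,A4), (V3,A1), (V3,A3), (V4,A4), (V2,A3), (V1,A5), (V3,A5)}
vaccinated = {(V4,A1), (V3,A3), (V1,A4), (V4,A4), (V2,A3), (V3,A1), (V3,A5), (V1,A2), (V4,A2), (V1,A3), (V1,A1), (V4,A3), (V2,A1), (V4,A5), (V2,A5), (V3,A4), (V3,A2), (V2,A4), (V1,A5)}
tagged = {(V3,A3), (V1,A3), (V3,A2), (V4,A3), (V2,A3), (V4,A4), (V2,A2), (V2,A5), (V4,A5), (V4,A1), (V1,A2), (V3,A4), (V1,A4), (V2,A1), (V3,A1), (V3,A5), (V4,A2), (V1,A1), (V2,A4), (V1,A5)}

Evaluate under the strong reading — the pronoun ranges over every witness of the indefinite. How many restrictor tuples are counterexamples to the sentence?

0

"it" takes "an animal" as antecedent — a donkey pronoun bound across the clause boundary.
Strong reading: for every (v,a) with examined(v,a), vaccinated(v,a) ∧ tagged(v,a).
Restrictor pairs: (V1,A1) ✓  (V1,A2) ✓  (V1,A3) ✓  (V1,A4) ✓  (V1,A5) ✓  (V2,A1) ✓  (V2,A3) ✓  (V2,A4) ✓  (V2,A5) ✓  (V3,A1) ✓  (V3,A3) ✓  (V3,A5) ✓  (V4,A3) ✓  (V4,A4) ✓  (V4,A5) ✓
Counterexamples (restrictor pairs failing the scope): 0.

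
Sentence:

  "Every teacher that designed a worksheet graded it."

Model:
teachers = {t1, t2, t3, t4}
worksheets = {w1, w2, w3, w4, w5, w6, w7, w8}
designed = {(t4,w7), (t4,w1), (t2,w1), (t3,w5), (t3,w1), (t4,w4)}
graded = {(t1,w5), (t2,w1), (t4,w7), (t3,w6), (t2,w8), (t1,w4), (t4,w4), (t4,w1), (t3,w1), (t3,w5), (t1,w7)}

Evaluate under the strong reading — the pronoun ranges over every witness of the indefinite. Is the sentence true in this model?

True

"it" takes "a worksheet" as antecedent — a donkey pronoun bound across the clause boundary.
Strong reading: for every (t,w) with designed(t,w), graded(t,w).
Restrictor pairs: (t2,w1) ✓  (t3,w1) ✓  (t3,w5) ✓  (t4,w1) ✓  (t4,w4) ✓  (t4,w7) ✓
Every restrictor pair satisfies the scope.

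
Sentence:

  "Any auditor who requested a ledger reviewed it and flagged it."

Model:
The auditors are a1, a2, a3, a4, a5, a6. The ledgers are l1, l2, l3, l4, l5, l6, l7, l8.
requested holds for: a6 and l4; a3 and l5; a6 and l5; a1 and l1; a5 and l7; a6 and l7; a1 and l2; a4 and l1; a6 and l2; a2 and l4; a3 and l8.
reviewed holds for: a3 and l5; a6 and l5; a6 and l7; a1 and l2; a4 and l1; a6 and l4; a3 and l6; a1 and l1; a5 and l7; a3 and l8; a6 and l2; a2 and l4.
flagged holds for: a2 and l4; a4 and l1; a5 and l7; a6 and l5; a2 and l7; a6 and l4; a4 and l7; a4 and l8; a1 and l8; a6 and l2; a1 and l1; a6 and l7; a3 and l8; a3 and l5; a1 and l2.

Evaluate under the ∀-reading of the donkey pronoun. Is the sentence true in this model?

"it" takes "a ledger" as antecedent — a donkey pronoun bound across the clause boundary.
Strong reading: for every (a,l) with requested(a,l), reviewed(a,l) ∧ flagged(a,l).
Restrictor pairs: (a1,l1) ✓  (a1,l2) ✓  (a2,l4) ✓  (a3,l5) ✓  (a3,l8) ✓  (a4,l1) ✓  (a5,l7) ✓  (a6,l2) ✓  (a6,l4) ✓  (a6,l5) ✓  (a6,l7) ✓
Every restrictor pair satisfies the scope.

True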